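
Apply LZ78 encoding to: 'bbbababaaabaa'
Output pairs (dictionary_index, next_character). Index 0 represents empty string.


LZ78 encoding steps:
Dictionary: {0: ''}
Step 1: w='' (idx 0), next='b' -> output (0, 'b'), add 'b' as idx 1
Step 2: w='b' (idx 1), next='b' -> output (1, 'b'), add 'bb' as idx 2
Step 3: w='' (idx 0), next='a' -> output (0, 'a'), add 'a' as idx 3
Step 4: w='b' (idx 1), next='a' -> output (1, 'a'), add 'ba' as idx 4
Step 5: w='ba' (idx 4), next='a' -> output (4, 'a'), add 'baa' as idx 5
Step 6: w='a' (idx 3), next='b' -> output (3, 'b'), add 'ab' as idx 6
Step 7: w='a' (idx 3), next='a' -> output (3, 'a'), add 'aa' as idx 7


Encoded: [(0, 'b'), (1, 'b'), (0, 'a'), (1, 'a'), (4, 'a'), (3, 'b'), (3, 'a')]


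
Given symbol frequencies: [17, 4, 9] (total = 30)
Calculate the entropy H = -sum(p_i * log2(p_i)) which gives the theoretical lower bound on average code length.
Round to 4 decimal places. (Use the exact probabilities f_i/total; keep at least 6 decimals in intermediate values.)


Per-symbol terms -p_i * log2(p_i) with p_i = f_i/30:
  p = 17/30 = 0.566667: log2(p) = -0.819428, -p*log2(p) = 0.464342
  p = 4/30 = 0.133333: log2(p) = -2.906891, -p*log2(p) = 0.387585
  p = 9/30 = 0.300000: log2(p) = -1.736966, -p*log2(p) = 0.521090
H = 0.464342 + 0.387585 + 0.521090 = 1.373017

H = 1.373 bits/symbol


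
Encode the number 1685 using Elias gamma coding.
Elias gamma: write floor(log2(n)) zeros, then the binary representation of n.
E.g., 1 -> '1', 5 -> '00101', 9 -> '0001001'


num_bits = floor(log2(1685)) + 1 = 11
leading_zeros = num_bits - 1 = 10
binary(1685) = 11010010101

Elias gamma(1685) = '0000000000' + '11010010101' = 000000000011010010101 (21 bits)


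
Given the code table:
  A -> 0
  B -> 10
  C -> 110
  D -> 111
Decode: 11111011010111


Decoding:
111 -> D
110 -> C
110 -> C
10 -> B
111 -> D


Result: DCCBD


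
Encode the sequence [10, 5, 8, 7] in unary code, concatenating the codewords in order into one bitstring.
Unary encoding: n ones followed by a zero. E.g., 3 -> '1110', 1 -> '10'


Encode each number as n ones followed by a terminating 0:
  10 -> 11111111110 (11 bits)
  5 -> 111110 (6 bits)
  8 -> 111111110 (9 bits)
  7 -> 11111110 (8 bits)
Total length = 11 + 6 + 9 + 8 = 34 bits.

Unary([10, 5, 8, 7]) = 1111111111011111011111111011111110 (34 bits)


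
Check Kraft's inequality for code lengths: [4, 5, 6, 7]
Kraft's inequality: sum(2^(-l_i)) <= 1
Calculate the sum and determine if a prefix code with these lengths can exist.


Sum = 2^(-4) + 2^(-5) + 2^(-6) + 2^(-7)
    = 0.0625 + 0.03125 + 0.015625 + 0.0078125
    = 15/128 = 0.1171875
Since 0.1171875 <= 1, Kraft's inequality IS satisfied.
A prefix code with these lengths CAN exist.

Kraft sum = 0.1171875. Satisfied.


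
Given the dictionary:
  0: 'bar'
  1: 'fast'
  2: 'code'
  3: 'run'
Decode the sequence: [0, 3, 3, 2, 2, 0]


Look up each index in the dictionary:
  0 -> 'bar'
  3 -> 'run'
  3 -> 'run'
  2 -> 'code'
  2 -> 'code'
  0 -> 'bar'

Decoded: "bar run run code code bar"


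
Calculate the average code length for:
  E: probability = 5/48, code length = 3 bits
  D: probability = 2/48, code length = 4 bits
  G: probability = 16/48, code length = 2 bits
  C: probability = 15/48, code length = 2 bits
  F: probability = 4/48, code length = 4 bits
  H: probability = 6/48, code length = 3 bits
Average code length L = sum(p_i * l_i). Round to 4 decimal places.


Weighted contributions p_i * l_i:
  E: (5/48) * 3 = 15/48
  D: (2/48) * 4 = 8/48
  G: (16/48) * 2 = 32/48
  C: (15/48) * 2 = 30/48
  F: (4/48) * 4 = 16/48
  H: (6/48) * 3 = 18/48
Sum = (15 + 8 + 32 + 30 + 16 + 18)/48 = 119/48

L = 119/48 = 2.4792 bits/symbol


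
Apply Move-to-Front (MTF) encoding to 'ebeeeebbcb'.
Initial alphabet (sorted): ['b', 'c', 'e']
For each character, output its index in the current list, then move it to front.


MTF encoding:
'e': index 2 in ['b', 'c', 'e'] -> ['e', 'b', 'c']
'b': index 1 in ['e', 'b', 'c'] -> ['b', 'e', 'c']
'e': index 1 in ['b', 'e', 'c'] -> ['e', 'b', 'c']
'e': index 0 in ['e', 'b', 'c'] -> ['e', 'b', 'c']
'e': index 0 in ['e', 'b', 'c'] -> ['e', 'b', 'c']
'e': index 0 in ['e', 'b', 'c'] -> ['e', 'b', 'c']
'b': index 1 in ['e', 'b', 'c'] -> ['b', 'e', 'c']
'b': index 0 in ['b', 'e', 'c'] -> ['b', 'e', 'c']
'c': index 2 in ['b', 'e', 'c'] -> ['c', 'b', 'e']
'b': index 1 in ['c', 'b', 'e'] -> ['b', 'c', 'e']


Output: [2, 1, 1, 0, 0, 0, 1, 0, 2, 1]


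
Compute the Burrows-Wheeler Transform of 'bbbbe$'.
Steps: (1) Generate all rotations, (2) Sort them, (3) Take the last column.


Rotations (sorted):
  0: $bbbbe -> last char: e
  1: bbbbe$ -> last char: $
  2: bbbe$b -> last char: b
  3: bbe$bb -> last char: b
  4: be$bbb -> last char: b
  5: e$bbbb -> last char: b


BWT = e$bbbb


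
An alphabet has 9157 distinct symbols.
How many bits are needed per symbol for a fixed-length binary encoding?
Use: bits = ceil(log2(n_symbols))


log2(9157) = 13.1607
Bracket: 2^13 = 8192 < 9157 <= 2^14 = 16384
So ceil(log2(9157)) = 14

bits = ceil(log2(9157)) = ceil(13.1607) = 14 bits


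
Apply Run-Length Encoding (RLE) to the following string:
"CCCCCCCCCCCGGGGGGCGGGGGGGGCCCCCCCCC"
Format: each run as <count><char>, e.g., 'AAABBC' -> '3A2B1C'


Scanning runs left to right:
  i=0: run of 'C' x 11 -> '11C'
  i=11: run of 'G' x 6 -> '6G'
  i=17: run of 'C' x 1 -> '1C'
  i=18: run of 'G' x 8 -> '8G'
  i=26: run of 'C' x 9 -> '9C'

RLE = 11C6G1C8G9C


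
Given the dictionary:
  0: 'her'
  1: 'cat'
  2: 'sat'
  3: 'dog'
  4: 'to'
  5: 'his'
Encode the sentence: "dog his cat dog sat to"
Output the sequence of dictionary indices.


Look up each word in the dictionary:
  'dog' -> 3
  'his' -> 5
  'cat' -> 1
  'dog' -> 3
  'sat' -> 2
  'to' -> 4

Encoded: [3, 5, 1, 3, 2, 4]


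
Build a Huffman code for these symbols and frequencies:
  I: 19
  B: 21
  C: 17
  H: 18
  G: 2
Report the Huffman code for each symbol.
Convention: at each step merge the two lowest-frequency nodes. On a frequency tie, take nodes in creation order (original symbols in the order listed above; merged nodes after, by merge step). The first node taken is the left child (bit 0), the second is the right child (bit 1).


Huffman tree construction:
Step 1: Merge G(2) + C(17) = 19
Step 2: Merge H(18) + I(19) = 37
Step 3: Merge (G+C)(19) + B(21) = 40
Step 4: Merge (H+I)(37) + ((G+C)+B)(40) = 77
Read each symbol's code off the tree from the root (left child = 0, right child = 1).

Codes:
  I: 01 (length 2)
  B: 11 (length 2)
  C: 101 (length 3)
  H: 00 (length 2)
  G: 100 (length 3)
Average code length: 173/77 = 2.2468 bits/symbol


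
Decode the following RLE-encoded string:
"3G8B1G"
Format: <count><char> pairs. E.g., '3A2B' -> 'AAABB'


Expanding each <count><char> pair:
  3G -> 'GGG'
  8B -> 'BBBBBBBB'
  1G -> 'G'

Decoded = GGGBBBBBBBBG


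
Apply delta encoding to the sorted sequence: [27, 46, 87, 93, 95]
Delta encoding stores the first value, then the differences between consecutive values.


First value: 27
Deltas:
  46 - 27 = 19
  87 - 46 = 41
  93 - 87 = 6
  95 - 93 = 2


Delta encoded: [27, 19, 41, 6, 2]


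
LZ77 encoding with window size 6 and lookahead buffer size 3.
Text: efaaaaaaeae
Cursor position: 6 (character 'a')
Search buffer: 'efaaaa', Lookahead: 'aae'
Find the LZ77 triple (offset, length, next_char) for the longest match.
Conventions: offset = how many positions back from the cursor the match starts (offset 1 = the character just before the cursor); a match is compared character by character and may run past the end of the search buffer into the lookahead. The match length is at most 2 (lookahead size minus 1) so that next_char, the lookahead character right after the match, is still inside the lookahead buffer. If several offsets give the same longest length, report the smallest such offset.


Try each offset into the search buffer:
  offset=1 (pos 5, char 'a'): match length 2
  offset=2 (pos 4, char 'a'): match length 2
  offset=3 (pos 3, char 'a'): match length 2
  offset=4 (pos 2, char 'a'): match length 2
  offset=5 (pos 1, char 'f'): match length 0
  offset=6 (pos 0, char 'e'): match length 0
Longest match has length 2, found at offsets 1, 2, 3, 4; take the smallest, offset 1.
next_char = character at position 6 + 2 = 8 -> 'e'

Best match: offset=1, length=2 (matching 'aa' starting at position 5)
LZ77 triple: (1, 2, 'e')


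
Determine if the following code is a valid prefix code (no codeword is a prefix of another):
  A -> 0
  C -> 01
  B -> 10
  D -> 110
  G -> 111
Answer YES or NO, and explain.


Checking each pair (does one codeword prefix another?):
  A='0' vs C='01': prefix -- VIOLATION

NO -- this is NOT a valid prefix code. A (0) is a prefix of C (01).


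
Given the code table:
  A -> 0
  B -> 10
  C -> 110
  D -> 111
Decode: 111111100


Decoding:
111 -> D
111 -> D
10 -> B
0 -> A


Result: DDBA


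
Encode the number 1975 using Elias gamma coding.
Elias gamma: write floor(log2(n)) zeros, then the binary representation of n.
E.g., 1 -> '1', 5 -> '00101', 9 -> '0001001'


num_bits = floor(log2(1975)) + 1 = 11
leading_zeros = num_bits - 1 = 10
binary(1975) = 11110110111

Elias gamma(1975) = '0000000000' + '11110110111' = 000000000011110110111 (21 bits)


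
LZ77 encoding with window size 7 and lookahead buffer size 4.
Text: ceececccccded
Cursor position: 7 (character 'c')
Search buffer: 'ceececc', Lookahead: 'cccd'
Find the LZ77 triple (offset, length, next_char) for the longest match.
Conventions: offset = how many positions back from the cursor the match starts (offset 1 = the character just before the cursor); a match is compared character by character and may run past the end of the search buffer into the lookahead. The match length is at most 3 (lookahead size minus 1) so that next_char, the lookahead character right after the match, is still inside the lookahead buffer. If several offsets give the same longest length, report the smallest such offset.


Try each offset into the search buffer:
  offset=1 (pos 6, char 'c'): match length 3
  offset=2 (pos 5, char 'c'): match length 3
  offset=3 (pos 4, char 'e'): match length 0
  offset=4 (pos 3, char 'c'): match length 1
  offset=5 (pos 2, char 'e'): match length 0
  offset=6 (pos 1, char 'e'): match length 0
  offset=7 (pos 0, char 'c'): match length 1
Longest match has length 3, found at offsets 1, 2; take the smallest, offset 1.
next_char = character at position 7 + 3 = 10 -> 'd'

Best match: offset=1, length=3 (matching 'ccc' starting at position 6)
LZ77 triple: (1, 3, 'd')


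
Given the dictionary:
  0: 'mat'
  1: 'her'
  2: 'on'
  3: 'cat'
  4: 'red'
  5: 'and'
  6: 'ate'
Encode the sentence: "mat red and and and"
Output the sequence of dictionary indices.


Look up each word in the dictionary:
  'mat' -> 0
  'red' -> 4
  'and' -> 5
  'and' -> 5
  'and' -> 5

Encoded: [0, 4, 5, 5, 5]


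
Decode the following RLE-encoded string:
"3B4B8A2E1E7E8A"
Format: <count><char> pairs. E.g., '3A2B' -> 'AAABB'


Expanding each <count><char> pair:
  3B -> 'BBB'
  4B -> 'BBBB'
  8A -> 'AAAAAAAA'
  2E -> 'EE'
  1E -> 'E'
  7E -> 'EEEEEEE'
  8A -> 'AAAAAAAA'

Decoded = BBBBBBBAAAAAAAAEEEEEEEEEEAAAAAAAA


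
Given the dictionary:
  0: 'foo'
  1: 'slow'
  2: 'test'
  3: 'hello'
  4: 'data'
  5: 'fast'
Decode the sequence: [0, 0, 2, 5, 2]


Look up each index in the dictionary:
  0 -> 'foo'
  0 -> 'foo'
  2 -> 'test'
  5 -> 'fast'
  2 -> 'test'

Decoded: "foo foo test fast test"


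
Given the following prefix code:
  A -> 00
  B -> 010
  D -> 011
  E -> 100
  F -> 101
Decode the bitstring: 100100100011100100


Decoding step by step:
Bits 100 -> E
Bits 100 -> E
Bits 100 -> E
Bits 011 -> D
Bits 100 -> E
Bits 100 -> E


Decoded message: EEEDEE


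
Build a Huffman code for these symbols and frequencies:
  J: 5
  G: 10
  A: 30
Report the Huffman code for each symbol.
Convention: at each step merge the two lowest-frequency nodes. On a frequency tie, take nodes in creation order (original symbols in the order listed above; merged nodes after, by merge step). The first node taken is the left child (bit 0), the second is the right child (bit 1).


Huffman tree construction:
Step 1: Merge J(5) + G(10) = 15
Step 2: Merge (J+G)(15) + A(30) = 45
Read each symbol's code off the tree from the root (left child = 0, right child = 1).

Codes:
  J: 00 (length 2)
  G: 01 (length 2)
  A: 1 (length 1)
Average code length: 60/45 = 1.3333 bits/symbol


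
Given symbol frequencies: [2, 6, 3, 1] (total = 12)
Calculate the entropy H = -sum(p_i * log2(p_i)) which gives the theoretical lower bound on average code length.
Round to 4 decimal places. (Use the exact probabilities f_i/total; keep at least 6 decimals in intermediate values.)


Per-symbol terms -p_i * log2(p_i) with p_i = f_i/12:
  p = 2/12 = 0.166667: log2(p) = -2.584963, -p*log2(p) = 0.430827
  p = 6/12 = 0.500000: log2(p) = -1.000000, -p*log2(p) = 0.500000
  p = 3/12 = 0.250000: log2(p) = -2.000000, -p*log2(p) = 0.500000
  p = 1/12 = 0.083333: log2(p) = -3.584963, -p*log2(p) = 0.298747
H = 0.430827 + 0.500000 + 0.500000 + 0.298747 = 1.729574

H = 1.7296 bits/symbol


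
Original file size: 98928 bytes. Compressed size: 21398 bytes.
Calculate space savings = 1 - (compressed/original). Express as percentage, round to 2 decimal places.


ratio = compressed/original = 21398/98928 = 0.216299
savings = 1 - ratio = 1 - 0.216299 = 0.783701
as a percentage: 0.783701 * 100 = 78.37%

Space savings = 1 - 21398/98928 = 78.37%


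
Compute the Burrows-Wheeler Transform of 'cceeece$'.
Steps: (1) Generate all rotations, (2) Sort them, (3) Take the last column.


Rotations (sorted):
  0: $cceeece -> last char: e
  1: cceeece$ -> last char: $
  2: ce$cceee -> last char: e
  3: ceeece$c -> last char: c
  4: e$cceeec -> last char: c
  5: ece$ccee -> last char: e
  6: eece$cce -> last char: e
  7: eeece$cc -> last char: c


BWT = e$ecceec


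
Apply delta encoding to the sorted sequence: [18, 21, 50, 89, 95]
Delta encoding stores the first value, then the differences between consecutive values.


First value: 18
Deltas:
  21 - 18 = 3
  50 - 21 = 29
  89 - 50 = 39
  95 - 89 = 6


Delta encoded: [18, 3, 29, 39, 6]


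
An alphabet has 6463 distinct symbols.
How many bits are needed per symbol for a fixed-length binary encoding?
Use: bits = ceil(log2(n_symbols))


log2(6463) = 12.658
Bracket: 2^12 = 4096 < 6463 <= 2^13 = 8192
So ceil(log2(6463)) = 13

bits = ceil(log2(6463)) = ceil(12.658) = 13 bits


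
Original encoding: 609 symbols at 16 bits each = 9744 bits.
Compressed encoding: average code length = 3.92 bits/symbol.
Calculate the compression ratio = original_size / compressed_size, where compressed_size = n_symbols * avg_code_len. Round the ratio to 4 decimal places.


original_size = n_symbols * orig_bits = 609 * 16 = 9744 bits
compressed_size = n_symbols * avg_code_len = 609 * 3.92 = 2387.28 bits
ratio = original_size / compressed_size = 9744 / 2387.28 = 4.0816

Compression ratio = 4.0816


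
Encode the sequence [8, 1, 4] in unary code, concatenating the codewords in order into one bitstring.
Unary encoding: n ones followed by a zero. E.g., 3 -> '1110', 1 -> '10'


Encode each number as n ones followed by a terminating 0:
  8 -> 111111110 (9 bits)
  1 -> 10 (2 bits)
  4 -> 11110 (5 bits)
Total length = 9 + 2 + 5 = 16 bits.

Unary([8, 1, 4]) = 1111111101011110 (16 bits)


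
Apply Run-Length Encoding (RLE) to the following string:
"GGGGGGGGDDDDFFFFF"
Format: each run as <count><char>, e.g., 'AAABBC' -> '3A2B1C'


Scanning runs left to right:
  i=0: run of 'G' x 8 -> '8G'
  i=8: run of 'D' x 4 -> '4D'
  i=12: run of 'F' x 5 -> '5F'

RLE = 8G4D5F


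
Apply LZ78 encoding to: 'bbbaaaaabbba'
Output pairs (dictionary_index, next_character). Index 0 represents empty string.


LZ78 encoding steps:
Dictionary: {0: ''}
Step 1: w='' (idx 0), next='b' -> output (0, 'b'), add 'b' as idx 1
Step 2: w='b' (idx 1), next='b' -> output (1, 'b'), add 'bb' as idx 2
Step 3: w='' (idx 0), next='a' -> output (0, 'a'), add 'a' as idx 3
Step 4: w='a' (idx 3), next='a' -> output (3, 'a'), add 'aa' as idx 4
Step 5: w='aa' (idx 4), next='b' -> output (4, 'b'), add 'aab' as idx 5
Step 6: w='bb' (idx 2), next='a' -> output (2, 'a'), add 'bba' as idx 6


Encoded: [(0, 'b'), (1, 'b'), (0, 'a'), (3, 'a'), (4, 'b'), (2, 'a')]


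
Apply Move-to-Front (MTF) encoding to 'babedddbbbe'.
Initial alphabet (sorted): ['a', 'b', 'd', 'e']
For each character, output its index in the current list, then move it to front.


MTF encoding:
'b': index 1 in ['a', 'b', 'd', 'e'] -> ['b', 'a', 'd', 'e']
'a': index 1 in ['b', 'a', 'd', 'e'] -> ['a', 'b', 'd', 'e']
'b': index 1 in ['a', 'b', 'd', 'e'] -> ['b', 'a', 'd', 'e']
'e': index 3 in ['b', 'a', 'd', 'e'] -> ['e', 'b', 'a', 'd']
'd': index 3 in ['e', 'b', 'a', 'd'] -> ['d', 'e', 'b', 'a']
'd': index 0 in ['d', 'e', 'b', 'a'] -> ['d', 'e', 'b', 'a']
'd': index 0 in ['d', 'e', 'b', 'a'] -> ['d', 'e', 'b', 'a']
'b': index 2 in ['d', 'e', 'b', 'a'] -> ['b', 'd', 'e', 'a']
'b': index 0 in ['b', 'd', 'e', 'a'] -> ['b', 'd', 'e', 'a']
'b': index 0 in ['b', 'd', 'e', 'a'] -> ['b', 'd', 'e', 'a']
'e': index 2 in ['b', 'd', 'e', 'a'] -> ['e', 'b', 'd', 'a']


Output: [1, 1, 1, 3, 3, 0, 0, 2, 0, 0, 2]


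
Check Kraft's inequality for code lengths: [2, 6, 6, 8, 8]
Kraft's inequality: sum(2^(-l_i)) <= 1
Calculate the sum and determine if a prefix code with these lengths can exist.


Sum = 2^(-2) + 2^(-6) + 2^(-6) + 2^(-8) + 2^(-8)
    = 0.25 + 0.015625 + 0.015625 + 0.00390625 + 0.00390625
    = 74/256 = 0.2890625
Since 0.2890625 <= 1, Kraft's inequality IS satisfied.
A prefix code with these lengths CAN exist.

Kraft sum = 0.2890625. Satisfied.


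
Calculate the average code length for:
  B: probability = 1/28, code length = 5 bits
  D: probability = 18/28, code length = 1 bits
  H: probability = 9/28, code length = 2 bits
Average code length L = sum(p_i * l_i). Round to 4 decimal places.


Weighted contributions p_i * l_i:
  B: (1/28) * 5 = 5/28
  D: (18/28) * 1 = 18/28
  H: (9/28) * 2 = 18/28
Sum = (5 + 18 + 18)/28 = 41/28

L = 41/28 = 1.4643 bits/symbol


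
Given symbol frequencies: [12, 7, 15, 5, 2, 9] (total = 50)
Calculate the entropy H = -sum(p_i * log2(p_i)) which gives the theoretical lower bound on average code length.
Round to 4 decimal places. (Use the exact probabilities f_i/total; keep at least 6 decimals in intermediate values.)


Per-symbol terms -p_i * log2(p_i) with p_i = f_i/50:
  p = 12/50 = 0.240000: log2(p) = -2.058894, -p*log2(p) = 0.494134
  p = 7/50 = 0.140000: log2(p) = -2.836501, -p*log2(p) = 0.397110
  p = 15/50 = 0.300000: log2(p) = -1.736966, -p*log2(p) = 0.521090
  p = 5/50 = 0.100000: log2(p) = -3.321928, -p*log2(p) = 0.332193
  p = 2/50 = 0.040000: log2(p) = -4.643856, -p*log2(p) = 0.185754
  p = 9/50 = 0.180000: log2(p) = -2.473931, -p*log2(p) = 0.445308
H = 0.494134 + 0.397110 + 0.521090 + 0.332193 + 0.185754 + 0.445308 = 2.375589

H = 2.3756 bits/symbol


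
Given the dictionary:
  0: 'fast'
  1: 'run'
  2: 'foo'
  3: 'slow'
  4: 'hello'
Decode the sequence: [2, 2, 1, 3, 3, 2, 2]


Look up each index in the dictionary:
  2 -> 'foo'
  2 -> 'foo'
  1 -> 'run'
  3 -> 'slow'
  3 -> 'slow'
  2 -> 'foo'
  2 -> 'foo'

Decoded: "foo foo run slow slow foo foo"


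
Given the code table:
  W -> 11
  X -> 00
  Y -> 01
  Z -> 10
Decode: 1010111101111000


Decoding:
10 -> Z
10 -> Z
11 -> W
11 -> W
01 -> Y
11 -> W
10 -> Z
00 -> X


Result: ZZWWYWZX


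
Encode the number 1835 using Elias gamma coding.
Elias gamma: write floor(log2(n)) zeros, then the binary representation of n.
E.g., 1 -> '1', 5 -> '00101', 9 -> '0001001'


num_bits = floor(log2(1835)) + 1 = 11
leading_zeros = num_bits - 1 = 10
binary(1835) = 11100101011

Elias gamma(1835) = '0000000000' + '11100101011' = 000000000011100101011 (21 bits)


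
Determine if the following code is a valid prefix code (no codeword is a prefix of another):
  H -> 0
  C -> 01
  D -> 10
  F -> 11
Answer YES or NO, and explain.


Checking each pair (does one codeword prefix another?):
  H='0' vs C='01': prefix -- VIOLATION

NO -- this is NOT a valid prefix code. H (0) is a prefix of C (01).


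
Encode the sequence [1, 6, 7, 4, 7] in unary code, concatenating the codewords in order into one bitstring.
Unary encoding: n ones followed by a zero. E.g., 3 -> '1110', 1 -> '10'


Encode each number as n ones followed by a terminating 0:
  1 -> 10 (2 bits)
  6 -> 1111110 (7 bits)
  7 -> 11111110 (8 bits)
  4 -> 11110 (5 bits)
  7 -> 11111110 (8 bits)
Total length = 2 + 7 + 8 + 5 + 8 = 30 bits.

Unary([1, 6, 7, 4, 7]) = 101111110111111101111011111110 (30 bits)


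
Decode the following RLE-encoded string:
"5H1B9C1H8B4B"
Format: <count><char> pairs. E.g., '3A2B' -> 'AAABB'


Expanding each <count><char> pair:
  5H -> 'HHHHH'
  1B -> 'B'
  9C -> 'CCCCCCCCC'
  1H -> 'H'
  8B -> 'BBBBBBBB'
  4B -> 'BBBB'

Decoded = HHHHHBCCCCCCCCCHBBBBBBBBBBBB


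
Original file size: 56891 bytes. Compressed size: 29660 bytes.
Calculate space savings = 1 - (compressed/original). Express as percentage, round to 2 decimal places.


ratio = compressed/original = 29660/56891 = 0.521348
savings = 1 - ratio = 1 - 0.521348 = 0.478652
as a percentage: 0.478652 * 100 = 47.87%

Space savings = 1 - 29660/56891 = 47.87%


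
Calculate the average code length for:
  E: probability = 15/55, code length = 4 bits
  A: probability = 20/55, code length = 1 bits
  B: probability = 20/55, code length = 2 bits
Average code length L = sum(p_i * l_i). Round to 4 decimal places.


Weighted contributions p_i * l_i:
  E: (15/55) * 4 = 60/55
  A: (20/55) * 1 = 20/55
  B: (20/55) * 2 = 40/55
Sum = (60 + 20 + 40)/55 = 120/55

L = 120/55 = 2.1818 bits/symbol


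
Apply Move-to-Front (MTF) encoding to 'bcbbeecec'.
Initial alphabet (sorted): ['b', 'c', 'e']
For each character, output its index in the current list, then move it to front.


MTF encoding:
'b': index 0 in ['b', 'c', 'e'] -> ['b', 'c', 'e']
'c': index 1 in ['b', 'c', 'e'] -> ['c', 'b', 'e']
'b': index 1 in ['c', 'b', 'e'] -> ['b', 'c', 'e']
'b': index 0 in ['b', 'c', 'e'] -> ['b', 'c', 'e']
'e': index 2 in ['b', 'c', 'e'] -> ['e', 'b', 'c']
'e': index 0 in ['e', 'b', 'c'] -> ['e', 'b', 'c']
'c': index 2 in ['e', 'b', 'c'] -> ['c', 'e', 'b']
'e': index 1 in ['c', 'e', 'b'] -> ['e', 'c', 'b']
'c': index 1 in ['e', 'c', 'b'] -> ['c', 'e', 'b']


Output: [0, 1, 1, 0, 2, 0, 2, 1, 1]


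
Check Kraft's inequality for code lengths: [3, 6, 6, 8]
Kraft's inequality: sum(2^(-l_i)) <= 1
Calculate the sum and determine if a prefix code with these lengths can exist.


Sum = 2^(-3) + 2^(-6) + 2^(-6) + 2^(-8)
    = 0.125 + 0.015625 + 0.015625 + 0.00390625
    = 41/256 = 0.16015625
Since 0.16015625 <= 1, Kraft's inequality IS satisfied.
A prefix code with these lengths CAN exist.

Kraft sum = 0.16015625. Satisfied.


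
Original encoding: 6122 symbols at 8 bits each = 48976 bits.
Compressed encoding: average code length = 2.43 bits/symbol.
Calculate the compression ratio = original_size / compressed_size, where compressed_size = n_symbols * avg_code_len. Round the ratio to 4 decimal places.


original_size = n_symbols * orig_bits = 6122 * 8 = 48976 bits
compressed_size = n_symbols * avg_code_len = 6122 * 2.43 = 14876.46 bits
ratio = original_size / compressed_size = 48976 / 14876.46 = 3.2922

Compression ratio = 3.2922


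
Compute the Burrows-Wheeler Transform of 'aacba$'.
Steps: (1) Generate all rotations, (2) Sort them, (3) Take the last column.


Rotations (sorted):
  0: $aacba -> last char: a
  1: a$aacb -> last char: b
  2: aacba$ -> last char: $
  3: acba$a -> last char: a
  4: ba$aac -> last char: c
  5: cba$aa -> last char: a


BWT = ab$aca


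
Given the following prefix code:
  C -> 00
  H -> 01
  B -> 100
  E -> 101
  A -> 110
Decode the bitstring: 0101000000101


Decoding step by step:
Bits 01 -> H
Bits 01 -> H
Bits 00 -> C
Bits 00 -> C
Bits 00 -> C
Bits 101 -> E


Decoded message: HHCCCE


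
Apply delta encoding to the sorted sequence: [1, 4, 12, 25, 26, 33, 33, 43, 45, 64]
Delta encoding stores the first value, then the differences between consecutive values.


First value: 1
Deltas:
  4 - 1 = 3
  12 - 4 = 8
  25 - 12 = 13
  26 - 25 = 1
  33 - 26 = 7
  33 - 33 = 0
  43 - 33 = 10
  45 - 43 = 2
  64 - 45 = 19


Delta encoded: [1, 3, 8, 13, 1, 7, 0, 10, 2, 19]


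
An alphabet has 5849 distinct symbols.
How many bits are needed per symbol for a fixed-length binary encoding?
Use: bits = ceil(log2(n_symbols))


log2(5849) = 12.514
Bracket: 2^12 = 4096 < 5849 <= 2^13 = 8192
So ceil(log2(5849)) = 13

bits = ceil(log2(5849)) = ceil(12.514) = 13 bits


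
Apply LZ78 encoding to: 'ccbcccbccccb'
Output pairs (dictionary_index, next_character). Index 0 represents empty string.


LZ78 encoding steps:
Dictionary: {0: ''}
Step 1: w='' (idx 0), next='c' -> output (0, 'c'), add 'c' as idx 1
Step 2: w='c' (idx 1), next='b' -> output (1, 'b'), add 'cb' as idx 2
Step 3: w='c' (idx 1), next='c' -> output (1, 'c'), add 'cc' as idx 3
Step 4: w='cb' (idx 2), next='c' -> output (2, 'c'), add 'cbc' as idx 4
Step 5: w='cc' (idx 3), next='c' -> output (3, 'c'), add 'ccc' as idx 5
Step 6: w='' (idx 0), next='b' -> output (0, 'b'), add 'b' as idx 6


Encoded: [(0, 'c'), (1, 'b'), (1, 'c'), (2, 'c'), (3, 'c'), (0, 'b')]


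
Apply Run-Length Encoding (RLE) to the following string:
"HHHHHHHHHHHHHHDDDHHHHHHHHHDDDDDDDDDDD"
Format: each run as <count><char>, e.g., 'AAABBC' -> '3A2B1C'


Scanning runs left to right:
  i=0: run of 'H' x 14 -> '14H'
  i=14: run of 'D' x 3 -> '3D'
  i=17: run of 'H' x 9 -> '9H'
  i=26: run of 'D' x 11 -> '11D'

RLE = 14H3D9H11D


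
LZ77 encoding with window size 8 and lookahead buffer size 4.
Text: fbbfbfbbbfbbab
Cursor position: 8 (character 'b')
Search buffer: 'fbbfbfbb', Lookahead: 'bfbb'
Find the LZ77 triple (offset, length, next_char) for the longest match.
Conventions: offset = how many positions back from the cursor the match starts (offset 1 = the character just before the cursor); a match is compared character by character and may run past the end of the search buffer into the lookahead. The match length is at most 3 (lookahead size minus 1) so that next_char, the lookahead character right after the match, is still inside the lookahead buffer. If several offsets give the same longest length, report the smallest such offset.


Try each offset into the search buffer:
  offset=1 (pos 7, char 'b'): match length 1
  offset=2 (pos 6, char 'b'): match length 1
  offset=3 (pos 5, char 'f'): match length 0
  offset=4 (pos 4, char 'b'): match length 3
  offset=5 (pos 3, char 'f'): match length 0
  offset=6 (pos 2, char 'b'): match length 3
  offset=7 (pos 1, char 'b'): match length 1
  offset=8 (pos 0, char 'f'): match length 0
Longest match has length 3, found at offsets 4, 6; take the smallest, offset 4.
next_char = character at position 8 + 3 = 11 -> 'b'

Best match: offset=4, length=3 (matching 'bfb' starting at position 4)
LZ77 triple: (4, 3, 'b')


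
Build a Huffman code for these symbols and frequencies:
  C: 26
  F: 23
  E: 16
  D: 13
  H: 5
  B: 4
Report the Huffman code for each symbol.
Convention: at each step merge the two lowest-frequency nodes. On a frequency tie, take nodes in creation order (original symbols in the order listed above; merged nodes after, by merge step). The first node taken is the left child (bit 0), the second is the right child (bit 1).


Huffman tree construction:
Step 1: Merge B(4) + H(5) = 9
Step 2: Merge (B+H)(9) + D(13) = 22
Step 3: Merge E(16) + ((B+H)+D)(22) = 38
Step 4: Merge F(23) + C(26) = 49
Step 5: Merge (E+((B+H)+D))(38) + (F+C)(49) = 87
Read each symbol's code off the tree from the root (left child = 0, right child = 1).

Codes:
  C: 11 (length 2)
  F: 10 (length 2)
  E: 00 (length 2)
  D: 011 (length 3)
  H: 0101 (length 4)
  B: 0100 (length 4)
Average code length: 205/87 = 2.3563 bits/symbol


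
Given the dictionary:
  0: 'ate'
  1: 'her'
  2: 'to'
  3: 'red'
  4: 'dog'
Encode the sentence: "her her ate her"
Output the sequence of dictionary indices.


Look up each word in the dictionary:
  'her' -> 1
  'her' -> 1
  'ate' -> 0
  'her' -> 1

Encoded: [1, 1, 0, 1]


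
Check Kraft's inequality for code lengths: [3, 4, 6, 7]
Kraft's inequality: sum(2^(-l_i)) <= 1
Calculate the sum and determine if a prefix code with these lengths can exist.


Sum = 2^(-3) + 2^(-4) + 2^(-6) + 2^(-7)
    = 0.125 + 0.0625 + 0.015625 + 0.0078125
    = 27/128 = 0.2109375
Since 0.2109375 <= 1, Kraft's inequality IS satisfied.
A prefix code with these lengths CAN exist.

Kraft sum = 0.2109375. Satisfied.


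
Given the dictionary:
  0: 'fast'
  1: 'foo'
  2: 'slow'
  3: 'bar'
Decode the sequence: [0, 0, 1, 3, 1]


Look up each index in the dictionary:
  0 -> 'fast'
  0 -> 'fast'
  1 -> 'foo'
  3 -> 'bar'
  1 -> 'foo'

Decoded: "fast fast foo bar foo"


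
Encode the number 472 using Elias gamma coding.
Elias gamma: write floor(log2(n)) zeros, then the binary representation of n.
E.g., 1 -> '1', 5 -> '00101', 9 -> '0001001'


num_bits = floor(log2(472)) + 1 = 9
leading_zeros = num_bits - 1 = 8
binary(472) = 111011000

Elias gamma(472) = '00000000' + '111011000' = 00000000111011000 (17 bits)


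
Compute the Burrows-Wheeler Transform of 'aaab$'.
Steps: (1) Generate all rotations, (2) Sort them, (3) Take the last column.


Rotations (sorted):
  0: $aaab -> last char: b
  1: aaab$ -> last char: $
  2: aab$a -> last char: a
  3: ab$aa -> last char: a
  4: b$aaa -> last char: a


BWT = b$aaa


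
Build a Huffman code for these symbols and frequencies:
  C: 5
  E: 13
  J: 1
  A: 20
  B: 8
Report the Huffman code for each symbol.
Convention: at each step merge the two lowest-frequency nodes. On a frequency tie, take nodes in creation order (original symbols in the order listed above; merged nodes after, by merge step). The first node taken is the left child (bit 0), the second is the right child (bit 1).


Huffman tree construction:
Step 1: Merge J(1) + C(5) = 6
Step 2: Merge (J+C)(6) + B(8) = 14
Step 3: Merge E(13) + ((J+C)+B)(14) = 27
Step 4: Merge A(20) + (E+((J+C)+B))(27) = 47
Read each symbol's code off the tree from the root (left child = 0, right child = 1).

Codes:
  C: 1101 (length 4)
  E: 10 (length 2)
  J: 1100 (length 4)
  A: 0 (length 1)
  B: 111 (length 3)
Average code length: 94/47 = 2.0000 bits/symbol


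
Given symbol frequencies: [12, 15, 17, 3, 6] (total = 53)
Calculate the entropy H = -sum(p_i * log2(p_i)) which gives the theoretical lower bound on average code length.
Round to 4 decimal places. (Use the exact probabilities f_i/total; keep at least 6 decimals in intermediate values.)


Per-symbol terms -p_i * log2(p_i) with p_i = f_i/53:
  p = 12/53 = 0.226415: log2(p) = -2.142958, -p*log2(p) = 0.485198
  p = 15/53 = 0.283019: log2(p) = -1.821030, -p*log2(p) = 0.515386
  p = 17/53 = 0.320755: log2(p) = -1.640458, -p*log2(p) = 0.526185
  p = 3/53 = 0.056604: log2(p) = -4.142958, -p*log2(p) = 0.234507
  p = 6/53 = 0.113208: log2(p) = -3.142958, -p*log2(p) = 0.355807
H = 0.485198 + 0.515386 + 0.526185 + 0.234507 + 0.355807 = 2.117083

H = 2.1171 bits/symbol


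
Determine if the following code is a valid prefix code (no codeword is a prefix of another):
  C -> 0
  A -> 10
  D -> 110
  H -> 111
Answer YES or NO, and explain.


Checking each pair (does one codeword prefix another?):
  C='0' vs A='10': no prefix
  C='0' vs D='110': no prefix
  C='0' vs H='111': no prefix
  A='10' vs C='0': no prefix
  A='10' vs D='110': no prefix
  A='10' vs H='111': no prefix
  D='110' vs C='0': no prefix
  D='110' vs A='10': no prefix
  D='110' vs H='111': no prefix
  H='111' vs C='0': no prefix
  H='111' vs A='10': no prefix
  H='111' vs D='110': no prefix
No violation found over all pairs.

YES -- this is a valid prefix code. No codeword is a prefix of any other codeword.


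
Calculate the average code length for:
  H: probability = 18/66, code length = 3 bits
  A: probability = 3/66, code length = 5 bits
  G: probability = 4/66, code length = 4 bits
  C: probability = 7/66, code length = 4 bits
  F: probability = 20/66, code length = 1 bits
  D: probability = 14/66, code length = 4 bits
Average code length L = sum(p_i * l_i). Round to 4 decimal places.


Weighted contributions p_i * l_i:
  H: (18/66) * 3 = 54/66
  A: (3/66) * 5 = 15/66
  G: (4/66) * 4 = 16/66
  C: (7/66) * 4 = 28/66
  F: (20/66) * 1 = 20/66
  D: (14/66) * 4 = 56/66
Sum = (54 + 15 + 16 + 28 + 20 + 56)/66 = 189/66

L = 189/66 = 2.8636 bits/symbol


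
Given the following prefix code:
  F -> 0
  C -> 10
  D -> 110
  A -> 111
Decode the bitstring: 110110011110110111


Decoding step by step:
Bits 110 -> D
Bits 110 -> D
Bits 0 -> F
Bits 111 -> A
Bits 10 -> C
Bits 110 -> D
Bits 111 -> A


Decoded message: DDFACDA


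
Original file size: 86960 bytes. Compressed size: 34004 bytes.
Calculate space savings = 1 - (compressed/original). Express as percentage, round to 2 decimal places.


ratio = compressed/original = 34004/86960 = 0.39103
savings = 1 - ratio = 1 - 0.39103 = 0.60897
as a percentage: 0.60897 * 100 = 60.9%

Space savings = 1 - 34004/86960 = 60.9%


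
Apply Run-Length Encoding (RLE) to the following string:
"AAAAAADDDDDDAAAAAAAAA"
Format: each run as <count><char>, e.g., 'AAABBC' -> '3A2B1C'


Scanning runs left to right:
  i=0: run of 'A' x 6 -> '6A'
  i=6: run of 'D' x 6 -> '6D'
  i=12: run of 'A' x 9 -> '9A'

RLE = 6A6D9A


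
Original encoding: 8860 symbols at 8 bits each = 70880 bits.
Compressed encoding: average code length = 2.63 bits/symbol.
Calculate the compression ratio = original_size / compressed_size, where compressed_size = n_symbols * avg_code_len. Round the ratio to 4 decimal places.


original_size = n_symbols * orig_bits = 8860 * 8 = 70880 bits
compressed_size = n_symbols * avg_code_len = 8860 * 2.63 = 23301.8 bits
ratio = original_size / compressed_size = 70880 / 23301.8 = 3.0418

Compression ratio = 3.0418


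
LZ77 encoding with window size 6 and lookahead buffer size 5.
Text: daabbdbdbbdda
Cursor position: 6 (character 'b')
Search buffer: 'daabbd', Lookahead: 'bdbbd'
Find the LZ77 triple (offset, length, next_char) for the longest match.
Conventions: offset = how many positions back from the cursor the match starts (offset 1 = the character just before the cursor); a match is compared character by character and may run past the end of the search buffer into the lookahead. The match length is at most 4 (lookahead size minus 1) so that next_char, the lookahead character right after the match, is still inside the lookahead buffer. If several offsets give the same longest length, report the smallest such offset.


Try each offset into the search buffer:
  offset=1 (pos 5, char 'd'): match length 0
  offset=2 (pos 4, char 'b'): match length 3
  offset=3 (pos 3, char 'b'): match length 1
  offset=4 (pos 2, char 'a'): match length 0
  offset=5 (pos 1, char 'a'): match length 0
  offset=6 (pos 0, char 'd'): match length 0
Longest match has length 3 at offset 2.
next_char = character at position 6 + 3 = 9 -> 'b'

Best match: offset=2, length=3 (matching 'bdb' starting at position 4)
LZ77 triple: (2, 3, 'b')


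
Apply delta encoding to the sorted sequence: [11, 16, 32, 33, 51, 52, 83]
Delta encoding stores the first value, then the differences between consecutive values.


First value: 11
Deltas:
  16 - 11 = 5
  32 - 16 = 16
  33 - 32 = 1
  51 - 33 = 18
  52 - 51 = 1
  83 - 52 = 31


Delta encoded: [11, 5, 16, 1, 18, 1, 31]


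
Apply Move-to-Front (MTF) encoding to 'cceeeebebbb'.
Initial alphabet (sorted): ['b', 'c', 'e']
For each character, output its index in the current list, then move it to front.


MTF encoding:
'c': index 1 in ['b', 'c', 'e'] -> ['c', 'b', 'e']
'c': index 0 in ['c', 'b', 'e'] -> ['c', 'b', 'e']
'e': index 2 in ['c', 'b', 'e'] -> ['e', 'c', 'b']
'e': index 0 in ['e', 'c', 'b'] -> ['e', 'c', 'b']
'e': index 0 in ['e', 'c', 'b'] -> ['e', 'c', 'b']
'e': index 0 in ['e', 'c', 'b'] -> ['e', 'c', 'b']
'b': index 2 in ['e', 'c', 'b'] -> ['b', 'e', 'c']
'e': index 1 in ['b', 'e', 'c'] -> ['e', 'b', 'c']
'b': index 1 in ['e', 'b', 'c'] -> ['b', 'e', 'c']
'b': index 0 in ['b', 'e', 'c'] -> ['b', 'e', 'c']
'b': index 0 in ['b', 'e', 'c'] -> ['b', 'e', 'c']


Output: [1, 0, 2, 0, 0, 0, 2, 1, 1, 0, 0]


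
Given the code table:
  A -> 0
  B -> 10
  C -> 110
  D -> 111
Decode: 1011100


Decoding:
10 -> B
111 -> D
0 -> A
0 -> A


Result: BDAA


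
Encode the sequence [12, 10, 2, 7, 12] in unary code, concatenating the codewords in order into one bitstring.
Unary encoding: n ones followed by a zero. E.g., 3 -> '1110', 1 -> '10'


Encode each number as n ones followed by a terminating 0:
  12 -> 1111111111110 (13 bits)
  10 -> 11111111110 (11 bits)
  2 -> 110 (3 bits)
  7 -> 11111110 (8 bits)
  12 -> 1111111111110 (13 bits)
Total length = 13 + 11 + 3 + 8 + 13 = 48 bits.

Unary([12, 10, 2, 7, 12]) = 111111111111011111111110110111111101111111111110 (48 bits)


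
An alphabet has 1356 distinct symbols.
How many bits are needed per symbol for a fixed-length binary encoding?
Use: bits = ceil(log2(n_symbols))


log2(1356) = 10.4051
Bracket: 2^10 = 1024 < 1356 <= 2^11 = 2048
So ceil(log2(1356)) = 11

bits = ceil(log2(1356)) = ceil(10.4051) = 11 bits


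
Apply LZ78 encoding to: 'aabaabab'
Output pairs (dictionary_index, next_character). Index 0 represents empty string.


LZ78 encoding steps:
Dictionary: {0: ''}
Step 1: w='' (idx 0), next='a' -> output (0, 'a'), add 'a' as idx 1
Step 2: w='a' (idx 1), next='b' -> output (1, 'b'), add 'ab' as idx 2
Step 3: w='a' (idx 1), next='a' -> output (1, 'a'), add 'aa' as idx 3
Step 4: w='' (idx 0), next='b' -> output (0, 'b'), add 'b' as idx 4
Step 5: w='ab' (idx 2), end of input -> output (2, '')


Encoded: [(0, 'a'), (1, 'b'), (1, 'a'), (0, 'b'), (2, '')]


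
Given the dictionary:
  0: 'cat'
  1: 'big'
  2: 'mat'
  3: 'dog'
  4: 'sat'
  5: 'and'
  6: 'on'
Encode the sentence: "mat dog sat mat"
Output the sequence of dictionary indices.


Look up each word in the dictionary:
  'mat' -> 2
  'dog' -> 3
  'sat' -> 4
  'mat' -> 2

Encoded: [2, 3, 4, 2]


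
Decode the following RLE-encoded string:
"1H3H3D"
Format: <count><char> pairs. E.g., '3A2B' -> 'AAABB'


Expanding each <count><char> pair:
  1H -> 'H'
  3H -> 'HHH'
  3D -> 'DDD'

Decoded = HHHHDDD


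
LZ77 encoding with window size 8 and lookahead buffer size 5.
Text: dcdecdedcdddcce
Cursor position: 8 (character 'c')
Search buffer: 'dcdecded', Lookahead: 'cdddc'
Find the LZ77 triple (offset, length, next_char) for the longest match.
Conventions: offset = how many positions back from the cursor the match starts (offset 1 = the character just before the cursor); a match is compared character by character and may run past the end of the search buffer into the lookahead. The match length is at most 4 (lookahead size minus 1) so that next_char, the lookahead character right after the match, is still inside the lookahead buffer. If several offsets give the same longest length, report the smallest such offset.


Try each offset into the search buffer:
  offset=1 (pos 7, char 'd'): match length 0
  offset=2 (pos 6, char 'e'): match length 0
  offset=3 (pos 5, char 'd'): match length 0
  offset=4 (pos 4, char 'c'): match length 2
  offset=5 (pos 3, char 'e'): match length 0
  offset=6 (pos 2, char 'd'): match length 0
  offset=7 (pos 1, char 'c'): match length 2
  offset=8 (pos 0, char 'd'): match length 0
Longest match has length 2, found at offsets 4, 7; take the smallest, offset 4.
next_char = character at position 8 + 2 = 10 -> 'd'

Best match: offset=4, length=2 (matching 'cd' starting at position 4)
LZ77 triple: (4, 2, 'd')


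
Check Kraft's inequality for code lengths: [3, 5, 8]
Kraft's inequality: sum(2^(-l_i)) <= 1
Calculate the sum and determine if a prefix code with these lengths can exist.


Sum = 2^(-3) + 2^(-5) + 2^(-8)
    = 0.125 + 0.03125 + 0.00390625
    = 41/256 = 0.16015625
Since 0.16015625 <= 1, Kraft's inequality IS satisfied.
A prefix code with these lengths CAN exist.

Kraft sum = 0.16015625. Satisfied.


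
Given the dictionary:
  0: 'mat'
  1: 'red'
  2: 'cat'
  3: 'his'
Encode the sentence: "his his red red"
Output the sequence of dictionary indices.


Look up each word in the dictionary:
  'his' -> 3
  'his' -> 3
  'red' -> 1
  'red' -> 1

Encoded: [3, 3, 1, 1]
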